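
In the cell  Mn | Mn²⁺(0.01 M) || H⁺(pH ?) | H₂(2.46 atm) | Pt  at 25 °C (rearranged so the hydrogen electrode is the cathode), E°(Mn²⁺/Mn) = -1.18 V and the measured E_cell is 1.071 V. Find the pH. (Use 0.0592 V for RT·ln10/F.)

E°_cell = 1.18 V and n = 2.
log Q = n(E° − E)/0.0592 = 2×(1.18 − 1.071)/0.0592 = 3.682.
With Q = [Mn²⁺]·P(H₂) / [H⁺]^2, solving for [H⁺] gives log[H⁺] = -2.646, so pH = 2.65.

pH = 2.65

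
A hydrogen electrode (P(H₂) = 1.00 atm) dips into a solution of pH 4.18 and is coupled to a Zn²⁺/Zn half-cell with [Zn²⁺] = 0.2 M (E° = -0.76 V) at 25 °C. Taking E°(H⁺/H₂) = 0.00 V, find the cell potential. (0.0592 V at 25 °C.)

0.53 V

The hydrogen couple is the cathode, so E°_cell = 0.76 V; n = 2.
[H⁺] = 10^(−4.18) = 6.6 × 10^-5 M, and Q = [Zn²⁺]·P(H₂) / [H⁺]^2 = 4.58 × 10^7.
E = E° − (0.0592/2) log Q = 0.76 − (0.0592/2)(7.661) = 0.533 V.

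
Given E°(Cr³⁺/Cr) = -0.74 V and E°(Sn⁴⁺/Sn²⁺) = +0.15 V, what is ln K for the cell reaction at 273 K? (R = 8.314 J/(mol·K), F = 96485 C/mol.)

E°_cell = +0.15 − (-0.74) = 0.89 V, with n = 6 electrons transferred.
At equilibrium E = 0, so the Nernst equation gives ln K = nFE°/RT = (6)(96485)(0.89)/((8.314)(273)) = 227.00.

ln K = 227.0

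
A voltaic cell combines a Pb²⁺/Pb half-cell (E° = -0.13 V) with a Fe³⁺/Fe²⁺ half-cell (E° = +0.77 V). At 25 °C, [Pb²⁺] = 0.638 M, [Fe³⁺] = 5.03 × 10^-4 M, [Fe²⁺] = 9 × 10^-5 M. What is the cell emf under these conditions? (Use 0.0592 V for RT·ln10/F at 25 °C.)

0.950 V

The Fe³⁺/Fe²⁺ couple has the higher reduction potential and acts as the cathode, so E°_cell = +0.77 − (-0.13) = 0.90 V.
Balancing electrons gives n = 2; the reaction quotient is Q = [Pb²⁺]·[Fe²⁺]^2/[Fe³⁺]^2 = 0.0204.
At 25 °C, E = E° − (0.0592/n) log Q = 0.90 − (0.0592/2)(-1.690) = 0.900 + 0.050 = 0.950 V.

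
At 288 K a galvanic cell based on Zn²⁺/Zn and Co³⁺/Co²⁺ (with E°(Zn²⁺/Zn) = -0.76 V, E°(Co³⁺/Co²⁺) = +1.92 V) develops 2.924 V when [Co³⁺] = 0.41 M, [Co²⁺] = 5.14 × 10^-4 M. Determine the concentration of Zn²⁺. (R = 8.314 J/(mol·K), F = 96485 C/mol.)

From the Nernst equation, ln Q = nF(E° − E)/RT = 2×96485×(2.68 − 2.924)/(8.314×288) = -19.664, so Q = 2.88 × 10^-9.
With Q = [Zn²⁺]·[Co²⁺]^2/[Co³⁺]^2 and the known concentrations, [Zn²⁺] in the numerator gives [Zn²⁺] = 0.0018 M.

0.0018 M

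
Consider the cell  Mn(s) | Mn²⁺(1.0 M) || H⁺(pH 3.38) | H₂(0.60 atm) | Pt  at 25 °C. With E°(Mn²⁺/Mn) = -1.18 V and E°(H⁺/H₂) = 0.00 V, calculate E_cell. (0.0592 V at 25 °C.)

The hydrogen couple is the cathode, so E°_cell = 1.18 V; n = 2.
[H⁺] = 10^(−3.38) = 4.2 × 10^-4 M, and Q = [Mn²⁺]·P(H₂) / [H⁺]^2 = 3.45 × 10^6.
E = E° − (0.0592/2) log Q = 1.18 − (0.0592/2)(6.538) = 0.986 V.

0.99 V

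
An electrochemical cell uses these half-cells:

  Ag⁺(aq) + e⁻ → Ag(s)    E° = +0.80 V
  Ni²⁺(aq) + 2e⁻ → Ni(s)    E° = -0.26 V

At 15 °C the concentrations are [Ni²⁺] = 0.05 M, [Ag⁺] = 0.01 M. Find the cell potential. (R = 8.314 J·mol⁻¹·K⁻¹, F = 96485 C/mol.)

The Ag⁺/Ag couple has the higher reduction potential and acts as the cathode, so E°_cell = +0.80 − (-0.26) = 1.06 V.
Balancing electrons gives n = 2; the reaction quotient is Q = [Ni²⁺]/[Ag⁺]^2 = 500.
E = E° − (RT/nF) ln Q = 1.06 − (8.314×288)/(2×96485) × (6.215) = 1.060 − 0.077 = 0.983 V.

0.983 V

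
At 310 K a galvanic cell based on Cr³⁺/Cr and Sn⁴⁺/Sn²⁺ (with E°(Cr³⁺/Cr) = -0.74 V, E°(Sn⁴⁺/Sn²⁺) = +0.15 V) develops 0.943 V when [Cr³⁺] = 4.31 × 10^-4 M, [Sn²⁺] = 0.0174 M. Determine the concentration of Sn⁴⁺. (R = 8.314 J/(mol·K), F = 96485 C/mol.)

From the Nernst equation, ln Q = nF(E° − E)/RT = 6×96485×(0.89 − 0.943)/(8.314×310) = -11.905, so Q = 6.76 × 10^-6.
With Q = [Cr³⁺]^2·[Sn²⁺]^3/[Sn⁴⁺]^3 and the known concentrations, [Sn⁴⁺]^3 in the denominator gives [Sn⁴⁺] = 0.0053 M.

0.0053 M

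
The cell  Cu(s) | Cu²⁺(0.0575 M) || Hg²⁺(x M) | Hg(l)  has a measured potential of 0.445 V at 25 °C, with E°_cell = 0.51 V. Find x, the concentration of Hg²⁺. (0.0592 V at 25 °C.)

3.7 × 10^-4 M

From the Nernst equation, log Q = n(E° − E)/0.0592 = 2(0.51 − 0.445)/0.0592 = 2.196, so Q = 157.
With Q = [Cu²⁺]/[Hg²⁺] and the known concentrations, [Hg²⁺] in the denominator gives [Hg²⁺] = 3.7 × 10^-4 M.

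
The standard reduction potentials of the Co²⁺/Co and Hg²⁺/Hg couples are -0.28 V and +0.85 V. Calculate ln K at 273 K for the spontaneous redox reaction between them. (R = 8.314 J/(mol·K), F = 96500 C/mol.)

E°_cell = +0.85 − (-0.28) = 1.13 V, with n = 2 electrons transferred.
At equilibrium E = 0, so the Nernst equation gives ln K = nFE°/RT = (2)(96500)(1.13)/((8.314)(273)) = 96.09.

ln K = 96.1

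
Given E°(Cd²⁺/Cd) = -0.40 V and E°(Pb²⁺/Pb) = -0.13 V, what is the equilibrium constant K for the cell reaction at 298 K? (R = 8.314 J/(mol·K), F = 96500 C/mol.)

1.4 × 10^9

E°_cell = -0.13 − (-0.40) = 0.27 V, with n = 2 electrons transferred.
At equilibrium E = 0, so the Nernst equation gives ln K = nFE°/RT = (2)(96500)(0.27)/((8.314)(298)) = 21.03.
K = e^21.03 = 1.4 × 10^9.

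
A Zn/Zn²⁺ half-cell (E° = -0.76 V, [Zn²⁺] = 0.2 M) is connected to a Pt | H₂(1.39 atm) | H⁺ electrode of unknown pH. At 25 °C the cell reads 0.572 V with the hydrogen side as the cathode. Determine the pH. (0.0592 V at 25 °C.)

E°_cell = 0.76 V and n = 2.
log Q = n(E° − E)/0.0592 = 2×(0.76 − 0.572)/0.0592 = 6.351.
With Q = [Zn²⁺]·P(H₂) / [H⁺]^2, solving for [H⁺] gives log[H⁺] = -3.454, so pH = 3.45.

pH = 3.45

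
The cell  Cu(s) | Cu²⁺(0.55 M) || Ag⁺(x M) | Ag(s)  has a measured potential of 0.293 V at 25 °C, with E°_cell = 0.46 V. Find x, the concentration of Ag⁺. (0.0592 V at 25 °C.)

From the Nernst equation, log Q = n(E° − E)/0.0592 = 2(0.46 − 0.293)/0.0592 = 5.642, so Q = 4.38 × 10^5.
With Q = [Cu²⁺]/[Ag⁺]^2 and the known concentrations, [Ag⁺]^2 in the denominator gives [Ag⁺] = 0.0011 M.

0.0011 M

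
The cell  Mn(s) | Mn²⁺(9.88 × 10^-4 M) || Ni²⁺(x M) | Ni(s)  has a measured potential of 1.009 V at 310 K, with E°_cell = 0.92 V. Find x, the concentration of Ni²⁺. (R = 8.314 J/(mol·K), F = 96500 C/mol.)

From the Nernst equation, ln Q = nF(E° − E)/RT = 2×96500×(0.92 − 1.009)/(8.314×310) = -6.665, so Q = 0.00128.
With Q = [Mn²⁺]/[Ni²⁺] and the known concentrations, [Ni²⁺] in the denominator gives [Ni²⁺] = 0.77 M.

0.77 M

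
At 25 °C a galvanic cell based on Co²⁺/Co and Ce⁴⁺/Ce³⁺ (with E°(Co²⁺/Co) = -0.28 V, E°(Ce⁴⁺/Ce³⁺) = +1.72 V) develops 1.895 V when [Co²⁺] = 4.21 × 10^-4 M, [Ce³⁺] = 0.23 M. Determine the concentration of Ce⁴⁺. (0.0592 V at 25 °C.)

From the Nernst equation, log Q = n(E° − E)/0.0592 = 2(2.00 − 1.895)/0.0592 = 3.547, so Q = 3530.
With Q = [Co²⁺]·[Ce³⁺]^2/[Ce⁴⁺]^2 and the known concentrations, [Ce⁴⁺]^2 in the denominator gives [Ce⁴⁺] = 7.9 × 10^-5 M.

7.9 × 10^-5 M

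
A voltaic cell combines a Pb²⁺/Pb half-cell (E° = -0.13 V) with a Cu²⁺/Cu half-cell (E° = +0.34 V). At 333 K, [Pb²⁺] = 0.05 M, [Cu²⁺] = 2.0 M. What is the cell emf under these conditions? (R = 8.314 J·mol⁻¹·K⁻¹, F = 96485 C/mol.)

0.523 V

The Cu²⁺/Cu couple has the higher reduction potential and acts as the cathode, so E°_cell = +0.34 − (-0.13) = 0.47 V.
Balancing electrons gives n = 2; the reaction quotient is Q = [Pb²⁺]/[Cu²⁺] = 0.0250.
E = E° − (RT/nF) ln Q = 0.47 − (8.314×333)/(2×96485) × (-3.689) = 0.470 + 0.053 = 0.523 V.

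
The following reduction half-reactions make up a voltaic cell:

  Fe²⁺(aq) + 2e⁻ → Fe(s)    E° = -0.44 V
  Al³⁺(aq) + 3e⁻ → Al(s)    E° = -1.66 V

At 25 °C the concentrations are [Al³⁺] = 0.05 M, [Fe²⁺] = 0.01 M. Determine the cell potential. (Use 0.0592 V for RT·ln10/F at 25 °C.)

The Fe²⁺/Fe couple has the higher reduction potential and acts as the cathode, so E°_cell = -0.44 − (-1.66) = 1.22 V.
Balancing electrons gives n = 6; the reaction quotient is Q = [Al³⁺]^2/[Fe²⁺]^3 = 2500.
At 25 °C, E = E° − (0.0592/n) log Q = 1.22 − (0.0592/6)(3.398) = 1.220 − 0.034 = 1.186 V.

1.19 V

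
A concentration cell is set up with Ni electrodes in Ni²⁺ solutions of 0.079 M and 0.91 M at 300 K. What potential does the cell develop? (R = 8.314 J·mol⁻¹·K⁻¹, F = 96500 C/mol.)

Both half-cells are Ni²⁺/Ni, so E°_cell = 0. The concentrated side is the cathode; the cell reaction moves Ni²⁺ from high to low concentration with n = 2.
Q = [Ni²⁺]_dilute/[Ni²⁺]_conc = 0.079/0.91 = 0.0868.
E = 0 − (RT/nF) ln Q = −((8.314×300)/(2×96500))(-2.444) = 0.0316 V.

0.032 V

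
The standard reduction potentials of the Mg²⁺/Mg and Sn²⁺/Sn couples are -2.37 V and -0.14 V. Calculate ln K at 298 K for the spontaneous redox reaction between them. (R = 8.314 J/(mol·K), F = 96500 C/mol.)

E°_cell = -0.14 − (-2.37) = 2.23 V, with n = 2 electrons transferred.
At equilibrium E = 0, so the Nernst equation gives ln K = nFE°/RT = (2)(96500)(2.23)/((8.314)(298)) = 173.71.

ln K = 173.7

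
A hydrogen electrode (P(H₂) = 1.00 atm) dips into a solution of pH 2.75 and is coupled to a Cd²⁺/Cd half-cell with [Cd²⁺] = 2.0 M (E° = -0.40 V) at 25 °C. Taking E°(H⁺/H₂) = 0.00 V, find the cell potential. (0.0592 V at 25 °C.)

The hydrogen couple is the cathode, so E°_cell = 0.40 V; n = 2.
[H⁺] = 10^(−2.75) = 0.0018 M, and Q = [Cd²⁺]·P(H₂) / [H⁺]^2 = 6.32 × 10^5.
E = E° − (0.0592/2) log Q = 0.40 − (0.0592/2)(5.801) = 0.228 V.

0.23 V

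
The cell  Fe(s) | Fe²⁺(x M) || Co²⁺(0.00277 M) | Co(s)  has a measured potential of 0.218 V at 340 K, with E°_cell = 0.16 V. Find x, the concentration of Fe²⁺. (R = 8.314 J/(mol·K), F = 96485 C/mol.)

5.3 × 10^-5 M

From the Nernst equation, ln Q = nF(E° − E)/RT = 2×96485×(0.16 − 0.218)/(8.314×340) = -3.959, so Q = 0.0191.
With Q = [Fe²⁺]/[Co²⁺] and the known concentrations, [Fe²⁺] in the numerator gives [Fe²⁺] = 5.3 × 10^-5 M.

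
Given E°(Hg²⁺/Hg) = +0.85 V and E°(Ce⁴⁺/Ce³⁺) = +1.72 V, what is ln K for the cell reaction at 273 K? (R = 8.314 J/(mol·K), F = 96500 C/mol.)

E°_cell = +1.72 − (+0.85) = 0.87 V, with n = 2 electrons transferred.
At equilibrium E = 0, so the Nernst equation gives ln K = nFE°/RT = (2)(96500)(0.87)/((8.314)(273)) = 73.98.

ln K = 74.0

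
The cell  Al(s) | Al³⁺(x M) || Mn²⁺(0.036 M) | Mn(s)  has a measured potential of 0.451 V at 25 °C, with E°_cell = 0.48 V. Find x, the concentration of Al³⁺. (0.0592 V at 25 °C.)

0.2 M

From the Nernst equation, log Q = n(E° − E)/0.0592 = 6(0.48 − 0.451)/0.0592 = 2.939, so Q = 869.
With Q = [Al³⁺]^2/[Mn²⁺]^3 and the known concentrations, [Al³⁺]^2 in the numerator gives [Al³⁺] = 0.2 M.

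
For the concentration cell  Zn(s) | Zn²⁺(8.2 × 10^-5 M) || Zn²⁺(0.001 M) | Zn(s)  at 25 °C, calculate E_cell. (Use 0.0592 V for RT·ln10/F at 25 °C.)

Both half-cells are Zn²⁺/Zn, so E°_cell = 0. The concentrated side is the cathode; the cell reaction moves Zn²⁺ from high to low concentration with n = 2.
Q = [Zn²⁺]_dilute/[Zn²⁺]_conc = 8.2 × 10^-5/0.001 = 0.0820.
E = 0 − (0.0592/2) log Q = −(0.0592/2)(-1.086) = 0.0321 V.

0.032 V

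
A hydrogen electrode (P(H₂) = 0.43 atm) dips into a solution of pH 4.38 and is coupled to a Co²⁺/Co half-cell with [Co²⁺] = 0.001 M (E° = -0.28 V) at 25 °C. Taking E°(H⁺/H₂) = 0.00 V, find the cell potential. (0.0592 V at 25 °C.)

0.12 V

The hydrogen couple is the cathode, so E°_cell = 0.28 V; n = 2.
[H⁺] = 10^(−4.38) = 4.2 × 10^-5 M, and Q = [Co²⁺]·P(H₂) / [H⁺]^2 = 2.47 × 10^5.
E = E° − (0.0592/2) log Q = 0.28 − (0.0592/2)(5.393) = 0.120 V.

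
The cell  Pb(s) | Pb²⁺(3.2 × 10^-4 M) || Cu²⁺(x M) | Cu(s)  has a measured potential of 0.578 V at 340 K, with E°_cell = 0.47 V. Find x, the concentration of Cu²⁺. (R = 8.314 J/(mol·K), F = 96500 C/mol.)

0.51 M

From the Nernst equation, ln Q = nF(E° − E)/RT = 2×96500×(0.47 − 0.578)/(8.314×340) = -7.374, so Q = 6.27 × 10^-4.
With Q = [Pb²⁺]/[Cu²⁺] and the known concentrations, [Cu²⁺] in the denominator gives [Cu²⁺] = 0.51 M.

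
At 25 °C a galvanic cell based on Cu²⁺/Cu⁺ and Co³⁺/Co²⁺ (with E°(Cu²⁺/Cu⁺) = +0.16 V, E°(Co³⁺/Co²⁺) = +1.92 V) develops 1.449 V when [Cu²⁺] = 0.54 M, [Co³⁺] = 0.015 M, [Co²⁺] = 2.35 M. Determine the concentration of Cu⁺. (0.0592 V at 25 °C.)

From the Nernst equation, log Q = n(E° − E)/0.0592 = 1(1.76 − 1.449)/0.0592 = 5.253, so Q = 1.79 × 10^5.
With Q = [Cu²⁺]·[Co²⁺]/([Cu⁺]·[Co³⁺]) and the known concentrations, [Cu⁺] in the denominator gives [Cu⁺] = 4.7 × 10^-4 M.

4.7 × 10^-4 M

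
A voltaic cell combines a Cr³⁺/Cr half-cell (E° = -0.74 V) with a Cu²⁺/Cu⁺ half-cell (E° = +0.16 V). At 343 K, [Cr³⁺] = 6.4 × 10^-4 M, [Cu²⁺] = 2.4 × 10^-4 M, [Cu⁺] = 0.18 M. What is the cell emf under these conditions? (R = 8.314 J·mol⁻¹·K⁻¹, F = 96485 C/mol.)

The Cu²⁺/Cu⁺ couple has the higher reduction potential and acts as the cathode, so E°_cell = +0.16 − (-0.74) = 0.90 V.
Balancing electrons gives n = 3; the reaction quotient is Q = [Cr³⁺]·[Cu⁺]^3/[Cu²⁺]^3 = 2.7 × 10^5.
E = E° − (RT/nF) ln Q = 0.90 − (8.314×343)/(3×96485) × (12.506) = 0.900 − 0.123 = 0.777 V.

0.777 V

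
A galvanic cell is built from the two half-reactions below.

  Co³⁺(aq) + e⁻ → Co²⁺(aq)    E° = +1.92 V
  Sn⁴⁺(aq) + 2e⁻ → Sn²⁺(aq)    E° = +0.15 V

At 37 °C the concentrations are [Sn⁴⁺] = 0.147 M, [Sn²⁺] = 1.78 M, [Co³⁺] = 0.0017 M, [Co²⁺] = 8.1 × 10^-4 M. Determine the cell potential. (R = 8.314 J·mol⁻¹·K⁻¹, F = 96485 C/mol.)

The Co³⁺/Co²⁺ couple has the higher reduction potential and acts as the cathode, so E°_cell = +1.92 − (+0.15) = 1.77 V.
Balancing electrons gives n = 2; the reaction quotient is Q = [Sn⁴⁺]·[Co²⁺]^2/([Sn²⁺]·[Co³⁺]^2) = 0.0187.
E = E° − (RT/nF) ln Q = 1.77 − (8.314×310)/(2×96485) × (-3.977) = 1.770 + 0.053 = 1.823 V.

1.82 V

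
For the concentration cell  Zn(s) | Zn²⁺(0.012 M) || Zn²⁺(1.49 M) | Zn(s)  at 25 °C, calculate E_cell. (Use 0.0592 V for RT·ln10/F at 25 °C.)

Both half-cells are Zn²⁺/Zn, so E°_cell = 0. The concentrated side is the cathode; the cell reaction moves Zn²⁺ from high to low concentration with n = 2.
Q = [Zn²⁺]_dilute/[Zn²⁺]_conc = 0.012/1.49 = 0.00805.
E = 0 − (0.0592/2) log Q = −(0.0592/2)(-2.094) = 0.0620 V.

0.062 V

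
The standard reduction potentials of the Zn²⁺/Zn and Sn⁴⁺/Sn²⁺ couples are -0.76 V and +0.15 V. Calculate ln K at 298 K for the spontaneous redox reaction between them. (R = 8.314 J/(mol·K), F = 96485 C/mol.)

E°_cell = +0.15 − (-0.76) = 0.91 V, with n = 2 electrons transferred.
At equilibrium E = 0, so the Nernst equation gives ln K = nFE°/RT = (2)(96485)(0.91)/((8.314)(298)) = 70.88.

ln K = 70.9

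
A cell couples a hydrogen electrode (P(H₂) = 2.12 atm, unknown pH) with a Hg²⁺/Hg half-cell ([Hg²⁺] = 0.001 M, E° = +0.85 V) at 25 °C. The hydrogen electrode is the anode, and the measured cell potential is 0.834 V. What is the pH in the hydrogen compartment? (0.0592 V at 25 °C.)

E°_cell = 0.85 V and n = 2.
log Q = n(E° − E)/0.0592 = 2×(0.85 − 0.834)/0.0592 = 0.541.
With Q = [H⁺]^2 / ([Hg²⁺]·P(H₂)), solving for [H⁺] gives log[H⁺] = -1.067, so pH = 1.07.

pH = 1.07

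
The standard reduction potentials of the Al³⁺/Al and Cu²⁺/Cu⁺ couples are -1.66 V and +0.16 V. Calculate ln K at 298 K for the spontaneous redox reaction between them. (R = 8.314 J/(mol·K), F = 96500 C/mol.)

ln K = 212.7

E°_cell = +0.16 − (-1.66) = 1.82 V, with n = 3 electrons transferred.
At equilibrium E = 0, so the Nernst equation gives ln K = nFE°/RT = (3)(96500)(1.82)/((8.314)(298)) = 212.66.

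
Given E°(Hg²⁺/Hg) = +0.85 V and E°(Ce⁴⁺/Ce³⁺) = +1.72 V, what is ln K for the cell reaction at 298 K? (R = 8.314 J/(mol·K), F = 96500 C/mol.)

E°_cell = +1.72 − (+0.85) = 0.87 V, with n = 2 electrons transferred.
At equilibrium E = 0, so the Nernst equation gives ln K = nFE°/RT = (2)(96500)(0.87)/((8.314)(298)) = 67.77.

ln K = 67.8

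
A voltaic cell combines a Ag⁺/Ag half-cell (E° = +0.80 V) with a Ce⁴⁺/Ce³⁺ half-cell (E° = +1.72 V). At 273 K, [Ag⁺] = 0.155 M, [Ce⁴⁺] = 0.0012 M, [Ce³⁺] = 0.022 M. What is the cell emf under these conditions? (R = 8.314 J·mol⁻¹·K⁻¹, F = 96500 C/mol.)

The Ce⁴⁺/Ce³⁺ couple has the higher reduction potential and acts as the cathode, so E°_cell = +1.72 − (+0.80) = 0.92 V.
Balancing electrons gives n = 1; the reaction quotient is Q = [Ag⁺]·[Ce³⁺]/[Ce⁴⁺] = 2.84.
E = E° − (RT/nF) ln Q = 0.92 − (8.314×273)/(1×96500) × (1.044) = 0.920 − 0.025 = 0.895 V.

0.895 V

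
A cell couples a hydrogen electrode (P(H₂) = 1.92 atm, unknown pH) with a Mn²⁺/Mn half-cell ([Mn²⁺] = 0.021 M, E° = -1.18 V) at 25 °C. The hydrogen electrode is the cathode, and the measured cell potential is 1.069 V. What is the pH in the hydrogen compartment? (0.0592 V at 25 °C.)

pH = 2.57

E°_cell = 1.18 V and n = 2.
log Q = n(E° − E)/0.0592 = 2×(1.18 − 1.069)/0.0592 = 3.750.
With Q = [Mn²⁺]·P(H₂) / [H⁺]^2, solving for [H⁺] gives log[H⁺] = -2.572, so pH = 2.57.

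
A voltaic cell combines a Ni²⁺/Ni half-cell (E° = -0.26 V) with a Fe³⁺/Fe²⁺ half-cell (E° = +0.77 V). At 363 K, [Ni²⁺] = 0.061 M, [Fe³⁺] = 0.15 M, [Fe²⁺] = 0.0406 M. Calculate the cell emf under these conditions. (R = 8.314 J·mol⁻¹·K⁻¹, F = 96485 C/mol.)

The Fe³⁺/Fe²⁺ couple has the higher reduction potential and acts as the cathode, so E°_cell = +0.77 − (-0.26) = 1.03 V.
Balancing electrons gives n = 2; the reaction quotient is Q = [Ni²⁺]·[Fe²⁺]^2/[Fe³⁺]^2 = 0.00447.
E = E° − (RT/nF) ln Q = 1.03 − (8.314×363)/(2×96485) × (-5.411) = 1.030 + 0.085 = 1.115 V.

1.11 V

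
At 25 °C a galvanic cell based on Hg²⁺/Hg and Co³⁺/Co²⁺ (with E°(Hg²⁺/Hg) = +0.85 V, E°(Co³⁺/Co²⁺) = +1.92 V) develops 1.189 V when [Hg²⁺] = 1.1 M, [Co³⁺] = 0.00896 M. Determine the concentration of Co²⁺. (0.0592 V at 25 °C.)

8.3 × 10^-5 M

From the Nernst equation, log Q = n(E° − E)/0.0592 = 2(1.07 − 1.189)/0.0592 = -4.020, so Q = 9.54 × 10^-5.
With Q = [Hg²⁺]·[Co²⁺]^2/[Co³⁺]^2 and the known concentrations, [Co²⁺]^2 in the numerator gives [Co²⁺] = 8.3 × 10^-5 M.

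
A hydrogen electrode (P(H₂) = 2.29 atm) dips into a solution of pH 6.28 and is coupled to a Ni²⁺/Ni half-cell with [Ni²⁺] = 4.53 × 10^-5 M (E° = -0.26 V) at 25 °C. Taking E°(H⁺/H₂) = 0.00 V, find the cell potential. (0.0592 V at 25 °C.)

The hydrogen couple is the cathode, so E°_cell = 0.26 V; n = 2.
[H⁺] = 10^(−6.28) = 5.2 × 10^-7 M, and Q = [Ni²⁺]·P(H₂) / [H⁺]^2 = 3.77 × 10^8.
E = E° − (0.0592/2) log Q = 0.26 − (0.0592/2)(8.576) = 0.006 V.

0.006 V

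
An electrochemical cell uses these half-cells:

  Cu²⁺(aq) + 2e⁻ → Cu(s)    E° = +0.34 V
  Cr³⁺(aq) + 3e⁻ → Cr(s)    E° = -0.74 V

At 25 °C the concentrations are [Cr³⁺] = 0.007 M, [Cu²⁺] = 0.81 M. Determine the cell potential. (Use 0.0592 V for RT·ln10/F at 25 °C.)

1.12 V

The Cu²⁺/Cu couple has the higher reduction potential and acts as the cathode, so E°_cell = +0.34 − (-0.74) = 1.08 V.
Balancing electrons gives n = 6; the reaction quotient is Q = [Cr³⁺]^2/[Cu²⁺]^3 = 9.22 × 10^-5.
At 25 °C, E = E° − (0.0592/n) log Q = 1.08 − (0.0592/6)(-4.035) = 1.080 + 0.040 = 1.120 V.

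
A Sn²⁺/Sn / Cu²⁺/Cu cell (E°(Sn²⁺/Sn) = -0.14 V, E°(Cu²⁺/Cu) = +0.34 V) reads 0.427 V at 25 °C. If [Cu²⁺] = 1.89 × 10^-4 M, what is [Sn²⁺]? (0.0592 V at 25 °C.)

0.012 M

From the Nernst equation, log Q = n(E° − E)/0.0592 = 2(0.48 − 0.427)/0.0592 = 1.791, so Q = 61.7.
With Q = [Sn²⁺]/[Cu²⁺] and the known concentrations, [Sn²⁺] in the numerator gives [Sn²⁺] = 0.012 M.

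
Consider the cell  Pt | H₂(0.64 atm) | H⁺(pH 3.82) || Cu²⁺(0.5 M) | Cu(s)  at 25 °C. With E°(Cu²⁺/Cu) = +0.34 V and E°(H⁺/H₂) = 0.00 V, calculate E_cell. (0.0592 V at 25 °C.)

0.55 V

The Cu²⁺/Cu couple is the cathode, so E°_cell = 0.34 V; n = 2.
[H⁺] = 10^(−3.82) = 1.5 × 10^-4 M, and Q = [H⁺]^2 / ([Cu²⁺]·P(H₂)) = 7.16 × 10^-8.
E = E° − (0.0592/2) log Q = 0.34 − (0.0592/2)(-7.145) = 0.551 V.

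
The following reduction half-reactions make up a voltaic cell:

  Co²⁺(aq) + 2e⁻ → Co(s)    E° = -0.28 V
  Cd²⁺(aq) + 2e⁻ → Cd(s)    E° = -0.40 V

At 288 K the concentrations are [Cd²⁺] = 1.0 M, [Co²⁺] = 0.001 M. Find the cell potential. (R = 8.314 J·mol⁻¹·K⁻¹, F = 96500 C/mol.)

0.034 V

The Co²⁺/Co couple has the higher reduction potential and acts as the cathode, so E°_cell = -0.28 − (-0.40) = 0.12 V.
Balancing electrons gives n = 2; the reaction quotient is Q = [Cd²⁺]/[Co²⁺] = 1000.
E = E° − (RT/nF) ln Q = 0.12 − (8.314×288)/(2×96500) × (6.908) = 0.120 − 0.086 = 0.034 V.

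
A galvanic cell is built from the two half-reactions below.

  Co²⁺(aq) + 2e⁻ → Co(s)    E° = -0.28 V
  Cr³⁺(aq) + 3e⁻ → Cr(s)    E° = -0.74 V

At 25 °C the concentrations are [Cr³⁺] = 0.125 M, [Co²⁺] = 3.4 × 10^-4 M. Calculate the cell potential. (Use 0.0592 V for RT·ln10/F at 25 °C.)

The Co²⁺/Co couple has the higher reduction potential and acts as the cathode, so E°_cell = -0.28 − (-0.74) = 0.46 V.
Balancing electrons gives n = 6; the reaction quotient is Q = [Cr³⁺]^2/[Co²⁺]^3 = 3.98 × 10^8.
At 25 °C, E = E° − (0.0592/n) log Q = 0.46 − (0.0592/6)(8.599) = 0.460 − 0.085 = 0.375 V.

0.375 V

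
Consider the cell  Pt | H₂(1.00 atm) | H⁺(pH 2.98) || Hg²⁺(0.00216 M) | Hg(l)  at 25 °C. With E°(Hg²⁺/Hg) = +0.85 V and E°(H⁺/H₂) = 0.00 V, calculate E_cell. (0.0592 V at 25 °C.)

The Hg²⁺/Hg couple is the cathode, so E°_cell = 0.85 V; n = 2.
[H⁺] = 10^(−2.98) = 0.0010 M, and Q = [H⁺]^2 / ([Hg²⁺]·P(H₂)) = 5.08 × 10^-4.
E = E° − (0.0592/2) log Q = 0.85 − (0.0592/2)(-3.294) = 0.948 V.

0.95 V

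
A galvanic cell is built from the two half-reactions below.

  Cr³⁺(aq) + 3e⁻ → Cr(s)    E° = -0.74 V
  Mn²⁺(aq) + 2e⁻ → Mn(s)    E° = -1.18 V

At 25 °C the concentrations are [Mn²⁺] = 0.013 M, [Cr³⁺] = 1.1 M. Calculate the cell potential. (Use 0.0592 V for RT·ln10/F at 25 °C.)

0.497 V

The Cr³⁺/Cr couple has the higher reduction potential and acts as the cathode, so E°_cell = -0.74 − (-1.18) = 0.44 V.
Balancing electrons gives n = 6; the reaction quotient is Q = [Mn²⁺]^3/[Cr³⁺]^2 = 1.82 × 10^-6.
At 25 °C, E = E° − (0.0592/n) log Q = 0.44 − (0.0592/6)(-5.741) = 0.440 + 0.057 = 0.497 V.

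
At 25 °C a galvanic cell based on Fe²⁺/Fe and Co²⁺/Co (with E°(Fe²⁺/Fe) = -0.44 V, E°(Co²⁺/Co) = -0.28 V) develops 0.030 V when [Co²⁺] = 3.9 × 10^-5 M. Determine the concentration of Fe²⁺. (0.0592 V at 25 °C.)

0.96 M

From the Nernst equation, log Q = n(E° − E)/0.0592 = 2(0.16 − 0.030)/0.0592 = 4.392, so Q = 2.47 × 10^4.
With Q = [Fe²⁺]/[Co²⁺] and the known concentrations, [Fe²⁺] in the numerator gives [Fe²⁺] = 0.96 M.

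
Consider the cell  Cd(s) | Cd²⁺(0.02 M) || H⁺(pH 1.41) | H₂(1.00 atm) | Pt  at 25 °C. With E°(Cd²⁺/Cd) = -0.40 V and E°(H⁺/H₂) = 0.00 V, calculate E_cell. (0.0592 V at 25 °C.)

The hydrogen couple is the cathode, so E°_cell = 0.40 V; n = 2.
[H⁺] = 10^(−1.41) = 0.039 M, and Q = [Cd²⁺]·P(H₂) / [H⁺]^2 = 13.2.
E = E° − (0.0592/2) log Q = 0.40 − (0.0592/2)(1.121) = 0.367 V.

0.37 V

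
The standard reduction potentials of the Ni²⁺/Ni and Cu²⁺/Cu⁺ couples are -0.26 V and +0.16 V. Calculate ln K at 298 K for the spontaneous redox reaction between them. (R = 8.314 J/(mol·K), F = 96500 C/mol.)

ln K = 32.7

E°_cell = +0.16 − (-0.26) = 0.42 V, with n = 2 electrons transferred.
At equilibrium E = 0, so the Nernst equation gives ln K = nFE°/RT = (2)(96500)(0.42)/((8.314)(298)) = 32.72.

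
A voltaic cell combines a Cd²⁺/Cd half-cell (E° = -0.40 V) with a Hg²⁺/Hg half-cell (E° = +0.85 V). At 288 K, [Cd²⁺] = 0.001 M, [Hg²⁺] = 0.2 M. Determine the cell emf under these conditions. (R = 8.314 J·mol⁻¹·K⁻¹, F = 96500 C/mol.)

The Hg²⁺/Hg couple has the higher reduction potential and acts as the cathode, so E°_cell = +0.85 − (-0.40) = 1.25 V.
Balancing electrons gives n = 2; the reaction quotient is Q = [Cd²⁺]/[Hg²⁺] = 0.00500.
E = E° − (RT/nF) ln Q = 1.25 − (8.314×288)/(2×96500) × (-5.298) = 1.250 + 0.066 = 1.316 V.

1.32 V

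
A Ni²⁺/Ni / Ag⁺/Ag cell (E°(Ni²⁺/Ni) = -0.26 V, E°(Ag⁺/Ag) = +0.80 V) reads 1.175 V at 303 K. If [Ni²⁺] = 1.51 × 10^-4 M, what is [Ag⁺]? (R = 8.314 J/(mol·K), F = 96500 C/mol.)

1.0 M

From the Nernst equation, ln Q = nF(E° − E)/RT = 2×96500×(1.06 − 1.175)/(8.314×303) = -8.811, so Q = 1.49 × 10^-4.
With Q = [Ni²⁺]/[Ag⁺]^2 and the known concentrations, [Ag⁺]^2 in the denominator gives [Ag⁺] = 1.0 M.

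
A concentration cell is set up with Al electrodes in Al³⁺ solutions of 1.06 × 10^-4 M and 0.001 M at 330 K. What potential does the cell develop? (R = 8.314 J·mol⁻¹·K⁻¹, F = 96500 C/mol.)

0.021 V

Both half-cells are Al³⁺/Al, so E°_cell = 0. The concentrated side is the cathode; the cell reaction moves Al³⁺ from high to low concentration with n = 3.
Q = [Al³⁺]_dilute/[Al³⁺]_conc = 1.06 × 10^-4/0.001 = 0.106.
E = 0 − (RT/nF) ln Q = −((8.314×330)/(3×96500))(-2.244) = 0.0213 V.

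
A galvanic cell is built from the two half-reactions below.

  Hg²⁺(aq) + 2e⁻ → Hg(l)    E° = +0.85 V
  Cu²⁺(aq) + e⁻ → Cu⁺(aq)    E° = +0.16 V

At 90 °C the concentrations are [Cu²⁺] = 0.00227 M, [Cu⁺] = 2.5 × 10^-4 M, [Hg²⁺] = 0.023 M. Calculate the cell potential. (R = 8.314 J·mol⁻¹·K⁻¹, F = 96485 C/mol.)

0.562 V

The Hg²⁺/Hg couple has the higher reduction potential and acts as the cathode, so E°_cell = +0.85 − (+0.16) = 0.69 V.
Balancing electrons gives n = 2; the reaction quotient is Q = [Cu²⁺]^2/([Cu⁺]^2·[Hg²⁺]) = 3580.
E = E° − (RT/nF) ln Q = 0.69 − (8.314×363)/(2×96485) × (8.184) = 0.690 − 0.128 = 0.562 V.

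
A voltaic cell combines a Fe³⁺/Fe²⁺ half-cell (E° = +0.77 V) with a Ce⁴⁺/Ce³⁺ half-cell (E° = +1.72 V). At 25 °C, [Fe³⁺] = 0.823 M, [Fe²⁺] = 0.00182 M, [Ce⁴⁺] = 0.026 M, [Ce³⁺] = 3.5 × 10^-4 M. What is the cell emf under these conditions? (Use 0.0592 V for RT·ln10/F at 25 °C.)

The Ce⁴⁺/Ce³⁺ couple has the higher reduction potential and acts as the cathode, so E°_cell = +1.72 − (+0.77) = 0.95 V.
Balancing electrons gives n = 1; the reaction quotient is Q = [Fe³⁺]·[Ce³⁺]/([Fe²⁺]·[Ce⁴⁺]) = 6.09.
At 25 °C, E = E° − (0.0592/n) log Q = 0.95 − (0.0592/1)(0.784) = 0.950 − 0.046 = 0.904 V.

0.904 V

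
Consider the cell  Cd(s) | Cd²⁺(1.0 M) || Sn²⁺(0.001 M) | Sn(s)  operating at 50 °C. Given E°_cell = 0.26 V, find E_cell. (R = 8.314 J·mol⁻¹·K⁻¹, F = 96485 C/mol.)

Balancing electrons gives n = 2; the reaction quotient is Q = [Cd²⁺]/[Sn²⁺] = 1000.
E = E° − (RT/nF) ln Q = 0.26 − (8.314×323)/(2×96485) × (6.908) = 0.260 − 0.096 = 0.164 V.

0.164 V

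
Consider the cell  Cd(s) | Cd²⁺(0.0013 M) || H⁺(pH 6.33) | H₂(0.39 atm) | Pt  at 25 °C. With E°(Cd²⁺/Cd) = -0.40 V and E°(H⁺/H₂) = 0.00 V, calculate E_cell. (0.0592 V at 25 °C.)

0.12 V

The hydrogen couple is the cathode, so E°_cell = 0.40 V; n = 2.
[H⁺] = 10^(−6.33) = 4.7 × 10^-7 M, and Q = [Cd²⁺]·P(H₂) / [H⁺]^2 = 2.32 × 10^9.
E = E° − (0.0592/2) log Q = 0.40 − (0.0592/2)(9.365) = 0.123 V.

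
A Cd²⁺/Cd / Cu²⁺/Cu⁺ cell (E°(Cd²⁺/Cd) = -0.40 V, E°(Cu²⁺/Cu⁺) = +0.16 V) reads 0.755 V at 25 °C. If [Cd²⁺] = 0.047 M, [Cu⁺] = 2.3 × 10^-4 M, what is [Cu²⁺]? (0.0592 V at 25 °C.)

From the Nernst equation, log Q = n(E° − E)/0.0592 = 2(0.56 − 0.755)/0.0592 = -6.588, so Q = 2.58 × 10^-7.
With Q = [Cd²⁺]·[Cu⁺]^2/[Cu²⁺]^2 and the known concentrations, [Cu²⁺]^2 in the denominator gives [Cu²⁺] = 0.098 M.

0.098 M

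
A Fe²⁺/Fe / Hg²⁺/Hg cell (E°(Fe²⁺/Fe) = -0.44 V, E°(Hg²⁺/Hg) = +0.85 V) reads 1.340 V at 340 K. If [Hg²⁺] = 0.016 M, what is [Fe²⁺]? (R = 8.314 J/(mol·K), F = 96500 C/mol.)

5.3 × 10^-4 M

From the Nernst equation, ln Q = nF(E° − E)/RT = 2×96500×(1.29 − 1.340)/(8.314×340) = -3.414, so Q = 0.0329.
With Q = [Fe²⁺]/[Hg²⁺] and the known concentrations, [Fe²⁺] in the numerator gives [Fe²⁺] = 5.3 × 10^-4 M.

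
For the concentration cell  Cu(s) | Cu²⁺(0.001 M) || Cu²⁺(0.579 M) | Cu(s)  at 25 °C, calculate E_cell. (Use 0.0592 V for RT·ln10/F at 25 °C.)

Both half-cells are Cu²⁺/Cu, so E°_cell = 0. The concentrated side is the cathode; the cell reaction moves Cu²⁺ from high to low concentration with n = 2.
Q = [Cu²⁺]_dilute/[Cu²⁺]_conc = 0.001/0.579 = 0.00173.
E = 0 − (0.0592/2) log Q = −(0.0592/2)(-2.763) = 0.0818 V.

0.082 V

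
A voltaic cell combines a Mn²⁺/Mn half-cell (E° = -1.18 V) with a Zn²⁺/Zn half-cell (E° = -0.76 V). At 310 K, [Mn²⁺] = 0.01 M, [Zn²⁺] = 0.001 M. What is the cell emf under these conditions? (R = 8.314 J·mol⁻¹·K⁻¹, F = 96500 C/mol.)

The Zn²⁺/Zn couple has the higher reduction potential and acts as the cathode, so E°_cell = -0.76 − (-1.18) = 0.42 V.
Balancing electrons gives n = 2; the reaction quotient is Q = [Mn²⁺]/[Zn²⁺] = 10.0.
E = E° − (RT/nF) ln Q = 0.42 − (8.314×310)/(2×96500) × (2.303) = 0.420 − 0.031 = 0.389 V.

0.389 V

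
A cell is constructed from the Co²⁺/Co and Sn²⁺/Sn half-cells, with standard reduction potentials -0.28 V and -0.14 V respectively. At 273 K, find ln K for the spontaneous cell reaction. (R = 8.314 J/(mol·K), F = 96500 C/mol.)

E°_cell = -0.14 − (-0.28) = 0.14 V, with n = 2 electrons transferred.
At equilibrium E = 0, so the Nernst equation gives ln K = nFE°/RT = (2)(96500)(0.14)/((8.314)(273)) = 11.90.

ln K = 11.9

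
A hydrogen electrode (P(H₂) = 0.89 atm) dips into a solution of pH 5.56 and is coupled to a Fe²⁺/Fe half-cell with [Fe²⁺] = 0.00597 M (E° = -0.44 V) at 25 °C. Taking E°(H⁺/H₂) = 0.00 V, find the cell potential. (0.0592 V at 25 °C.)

0.18 V

The hydrogen couple is the cathode, so E°_cell = 0.44 V; n = 2.
[H⁺] = 10^(−5.56) = 2.8 × 10^-6 M, and Q = [Fe²⁺]·P(H₂) / [H⁺]^2 = 7 × 10^8.
E = E° − (0.0592/2) log Q = 0.44 − (0.0592/2)(8.845) = 0.178 V.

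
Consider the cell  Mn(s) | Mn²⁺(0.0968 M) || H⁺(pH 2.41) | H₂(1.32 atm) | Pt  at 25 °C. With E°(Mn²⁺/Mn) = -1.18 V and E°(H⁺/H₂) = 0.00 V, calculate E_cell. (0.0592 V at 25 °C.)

1.06 V

The hydrogen couple is the cathode, so E°_cell = 1.18 V; n = 2.
[H⁺] = 10^(−2.41) = 0.0039 M, and Q = [Mn²⁺]·P(H₂) / [H⁺]^2 = 8440.
E = E° − (0.0592/2) log Q = 1.18 − (0.0592/2)(3.926) = 1.064 V.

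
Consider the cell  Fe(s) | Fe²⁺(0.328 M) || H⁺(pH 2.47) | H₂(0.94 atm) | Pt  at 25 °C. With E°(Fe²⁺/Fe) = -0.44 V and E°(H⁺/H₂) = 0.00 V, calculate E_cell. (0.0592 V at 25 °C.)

The hydrogen couple is the cathode, so E°_cell = 0.44 V; n = 2.
[H⁺] = 10^(−2.47) = 0.0034 M, and Q = [Fe²⁺]·P(H₂) / [H⁺]^2 = 2.69 × 10^4.
E = E° − (0.0592/2) log Q = 0.44 − (0.0592/2)(4.429) = 0.309 V.

0.31 V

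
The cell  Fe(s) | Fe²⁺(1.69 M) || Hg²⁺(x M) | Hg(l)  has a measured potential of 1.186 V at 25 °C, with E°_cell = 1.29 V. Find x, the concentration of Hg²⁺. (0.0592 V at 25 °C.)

5.2 × 10^-4 M

From the Nernst equation, log Q = n(E° − E)/0.0592 = 2(1.29 − 1.186)/0.0592 = 3.514, so Q = 3260.
With Q = [Fe²⁺]/[Hg²⁺] and the known concentrations, [Hg²⁺] in the denominator gives [Hg²⁺] = 5.2 × 10^-4 M.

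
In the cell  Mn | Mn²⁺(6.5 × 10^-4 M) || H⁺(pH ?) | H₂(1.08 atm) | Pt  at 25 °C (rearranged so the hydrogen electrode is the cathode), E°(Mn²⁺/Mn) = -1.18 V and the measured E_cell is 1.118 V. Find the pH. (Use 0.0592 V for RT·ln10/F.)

pH = 2.62

E°_cell = 1.18 V and n = 2.
log Q = n(E° − E)/0.0592 = 2×(1.18 − 1.118)/0.0592 = 2.095.
With Q = [Mn²⁺]·P(H₂) / [H⁺]^2, solving for [H⁺] gives log[H⁺] = -2.624, so pH = 2.62.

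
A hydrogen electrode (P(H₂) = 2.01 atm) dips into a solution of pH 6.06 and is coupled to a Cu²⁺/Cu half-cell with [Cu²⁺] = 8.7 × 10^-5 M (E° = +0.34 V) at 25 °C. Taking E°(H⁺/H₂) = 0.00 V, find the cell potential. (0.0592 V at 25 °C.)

The Cu²⁺/Cu couple is the cathode, so E°_cell = 0.34 V; n = 2.
[H⁺] = 10^(−6.06) = 8.7 × 10^-7 M, and Q = [H⁺]^2 / ([Cu²⁺]·P(H₂)) = 4.34 × 10^-9.
E = E° − (0.0592/2) log Q = 0.34 − (0.0592/2)(-8.363) = 0.588 V.

0.59 V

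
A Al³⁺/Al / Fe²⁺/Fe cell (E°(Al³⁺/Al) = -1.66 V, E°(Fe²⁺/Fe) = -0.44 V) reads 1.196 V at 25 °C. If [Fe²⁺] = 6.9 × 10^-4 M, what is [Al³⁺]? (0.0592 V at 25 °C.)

3 × 10^-4 M

From the Nernst equation, log Q = n(E° − E)/0.0592 = 6(1.22 − 1.196)/0.0592 = 2.432, so Q = 271.
With Q = [Al³⁺]^2/[Fe²⁺]^3 and the known concentrations, [Al³⁺]^2 in the numerator gives [Al³⁺] = 3 × 10^-4 M.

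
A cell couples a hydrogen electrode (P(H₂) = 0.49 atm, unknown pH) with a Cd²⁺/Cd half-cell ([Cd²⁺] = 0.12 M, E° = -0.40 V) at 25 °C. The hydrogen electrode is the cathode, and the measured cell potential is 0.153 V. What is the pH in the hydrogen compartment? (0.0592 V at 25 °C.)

pH = 4.79

E°_cell = 0.40 V and n = 2.
log Q = n(E° − E)/0.0592 = 2×(0.40 − 0.153)/0.0592 = 8.345.
With Q = [Cd²⁺]·P(H₂) / [H⁺]^2, solving for [H⁺] gives log[H⁺] = -4.788, so pH = 4.79.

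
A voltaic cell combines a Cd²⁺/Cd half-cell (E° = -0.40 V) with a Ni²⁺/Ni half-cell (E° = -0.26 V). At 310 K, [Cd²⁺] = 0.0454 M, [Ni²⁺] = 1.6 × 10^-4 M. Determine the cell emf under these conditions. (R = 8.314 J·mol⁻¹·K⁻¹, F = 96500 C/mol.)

0.065 V

The Ni²⁺/Ni couple has the higher reduction potential and acts as the cathode, so E°_cell = -0.26 − (-0.40) = 0.14 V.
Balancing electrons gives n = 2; the reaction quotient is Q = [Cd²⁺]/[Ni²⁺] = 284.
E = E° − (RT/nF) ln Q = 0.14 − (8.314×310)/(2×96500) × (5.648) = 0.140 − 0.075 = 0.065 V.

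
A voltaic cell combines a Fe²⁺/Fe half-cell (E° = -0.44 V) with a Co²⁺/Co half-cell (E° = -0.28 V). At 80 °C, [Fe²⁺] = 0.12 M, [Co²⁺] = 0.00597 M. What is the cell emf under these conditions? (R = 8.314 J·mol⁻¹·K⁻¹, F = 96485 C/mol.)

0.114 V

The Co²⁺/Co couple has the higher reduction potential and acts as the cathode, so E°_cell = -0.28 − (-0.44) = 0.16 V.
Balancing electrons gives n = 2; the reaction quotient is Q = [Fe²⁺]/[Co²⁺] = 20.1.
E = E° − (RT/nF) ln Q = 0.16 − (8.314×353)/(2×96485) × (3.001) = 0.160 − 0.046 = 0.114 V.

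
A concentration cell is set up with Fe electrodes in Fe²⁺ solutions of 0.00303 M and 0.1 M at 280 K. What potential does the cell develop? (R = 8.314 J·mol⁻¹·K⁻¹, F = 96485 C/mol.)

Both half-cells are Fe²⁺/Fe, so E°_cell = 0. The concentrated side is the cathode; the cell reaction moves Fe²⁺ from high to low concentration with n = 2.
Q = [Fe²⁺]_dilute/[Fe²⁺]_conc = 0.00303/0.1 = 0.0303.
E = 0 − (RT/nF) ln Q = −((8.314×280)/(2×96485))(-3.497) = 0.0422 V.

0.042 V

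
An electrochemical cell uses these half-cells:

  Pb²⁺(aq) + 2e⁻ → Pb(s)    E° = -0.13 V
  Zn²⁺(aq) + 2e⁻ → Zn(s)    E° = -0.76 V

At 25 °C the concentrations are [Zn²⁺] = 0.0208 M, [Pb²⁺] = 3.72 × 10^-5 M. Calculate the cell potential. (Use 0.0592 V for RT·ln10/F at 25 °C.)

0.549 V

The Pb²⁺/Pb couple has the higher reduction potential and acts as the cathode, so E°_cell = -0.13 − (-0.76) = 0.63 V.
Balancing electrons gives n = 2; the reaction quotient is Q = [Zn²⁺]/[Pb²⁺] = 559.
At 25 °C, E = E° − (0.0592/n) log Q = 0.63 − (0.0592/2)(2.748) = 0.630 − 0.081 = 0.549 V.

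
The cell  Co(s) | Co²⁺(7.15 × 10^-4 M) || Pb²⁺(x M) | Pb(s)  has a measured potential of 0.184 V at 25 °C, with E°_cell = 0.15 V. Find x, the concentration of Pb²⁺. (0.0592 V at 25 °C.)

From the Nernst equation, log Q = n(E° − E)/0.0592 = 2(0.15 − 0.184)/0.0592 = -1.149, so Q = 0.0710.
With Q = [Co²⁺]/[Pb²⁺] and the known concentrations, [Pb²⁺] in the denominator gives [Pb²⁺] = 0.01 M.

0.01 M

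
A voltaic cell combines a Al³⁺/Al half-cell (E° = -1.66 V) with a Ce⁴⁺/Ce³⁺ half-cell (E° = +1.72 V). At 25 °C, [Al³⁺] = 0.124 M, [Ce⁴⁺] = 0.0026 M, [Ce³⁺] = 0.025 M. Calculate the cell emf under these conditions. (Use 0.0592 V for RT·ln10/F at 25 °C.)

The Ce⁴⁺/Ce³⁺ couple has the higher reduction potential and acts as the cathode, so E°_cell = +1.72 − (-1.66) = 3.38 V.
Balancing electrons gives n = 3; the reaction quotient is Q = [Al³⁺]·[Ce³⁺]^3/[Ce⁴⁺]^3 = 110.
At 25 °C, E = E° − (0.0592/n) log Q = 3.38 − (0.0592/3)(2.042) = 3.380 − 0.040 = 3.340 V.

3.34 V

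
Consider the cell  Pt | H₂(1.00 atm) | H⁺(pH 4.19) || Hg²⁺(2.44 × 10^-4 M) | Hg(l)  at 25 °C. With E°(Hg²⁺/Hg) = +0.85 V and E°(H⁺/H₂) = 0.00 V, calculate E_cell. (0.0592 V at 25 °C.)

The Hg²⁺/Hg couple is the cathode, so E°_cell = 0.85 V; n = 2.
[H⁺] = 10^(−4.19) = 6.5 × 10^-5 M, and Q = [H⁺]^2 / ([Hg²⁺]·P(H₂)) = 1.71 × 10^-5.
E = E° − (0.0592/2) log Q = 0.85 − (0.0592/2)(-4.767) = 0.991 V.

0.99 V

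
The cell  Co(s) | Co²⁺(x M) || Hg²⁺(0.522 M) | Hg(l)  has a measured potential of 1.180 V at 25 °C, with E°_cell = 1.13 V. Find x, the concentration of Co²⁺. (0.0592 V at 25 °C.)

From the Nernst equation, log Q = n(E° − E)/0.0592 = 2(1.13 − 1.180)/0.0592 = -1.689, so Q = 0.0205.
With Q = [Co²⁺]/[Hg²⁺] and the known concentrations, [Co²⁺] in the numerator gives [Co²⁺] = 0.011 M.

0.011 M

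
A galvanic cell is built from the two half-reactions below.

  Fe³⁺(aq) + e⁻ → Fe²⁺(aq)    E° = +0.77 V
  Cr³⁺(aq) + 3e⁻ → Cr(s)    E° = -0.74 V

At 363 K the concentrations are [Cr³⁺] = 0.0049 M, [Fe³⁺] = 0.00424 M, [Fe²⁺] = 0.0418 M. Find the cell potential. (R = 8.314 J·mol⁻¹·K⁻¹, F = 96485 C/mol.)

The Fe³⁺/Fe²⁺ couple has the higher reduction potential and acts as the cathode, so E°_cell = +0.77 − (-0.74) = 1.51 V.
Balancing electrons gives n = 3; the reaction quotient is Q = [Cr³⁺]·[Fe²⁺]^3/[Fe³⁺]^3 = 4.69.
E = E° − (RT/nF) ln Q = 1.51 − (8.314×363)/(3×96485) × (1.546) = 1.510 − 0.016 = 1.494 V.

1.49 V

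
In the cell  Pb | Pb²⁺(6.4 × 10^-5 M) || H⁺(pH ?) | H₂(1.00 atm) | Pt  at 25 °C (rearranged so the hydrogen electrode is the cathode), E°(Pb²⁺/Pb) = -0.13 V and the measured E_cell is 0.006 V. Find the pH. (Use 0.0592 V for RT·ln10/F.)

pH = 4.19

E°_cell = 0.13 V and n = 2.
log Q = n(E° − E)/0.0592 = 2×(0.13 − 0.006)/0.0592 = 4.189.
With Q = [Pb²⁺]·P(H₂) / [H⁺]^2, solving for [H⁺] gives log[H⁺] = -4.192, so pH = 4.19.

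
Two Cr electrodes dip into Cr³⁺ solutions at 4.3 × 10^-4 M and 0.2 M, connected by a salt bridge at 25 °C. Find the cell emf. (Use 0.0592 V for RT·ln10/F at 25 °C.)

0.053 V

Both half-cells are Cr³⁺/Cr, so E°_cell = 0. The concentrated side is the cathode; the cell reaction moves Cr³⁺ from high to low concentration with n = 3.
Q = [Cr³⁺]_dilute/[Cr³⁺]_conc = 4.3 × 10^-4/0.2 = 0.00215.
E = 0 − (0.0592/3) log Q = −(0.0592/3)(-2.668) = 0.0526 V.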